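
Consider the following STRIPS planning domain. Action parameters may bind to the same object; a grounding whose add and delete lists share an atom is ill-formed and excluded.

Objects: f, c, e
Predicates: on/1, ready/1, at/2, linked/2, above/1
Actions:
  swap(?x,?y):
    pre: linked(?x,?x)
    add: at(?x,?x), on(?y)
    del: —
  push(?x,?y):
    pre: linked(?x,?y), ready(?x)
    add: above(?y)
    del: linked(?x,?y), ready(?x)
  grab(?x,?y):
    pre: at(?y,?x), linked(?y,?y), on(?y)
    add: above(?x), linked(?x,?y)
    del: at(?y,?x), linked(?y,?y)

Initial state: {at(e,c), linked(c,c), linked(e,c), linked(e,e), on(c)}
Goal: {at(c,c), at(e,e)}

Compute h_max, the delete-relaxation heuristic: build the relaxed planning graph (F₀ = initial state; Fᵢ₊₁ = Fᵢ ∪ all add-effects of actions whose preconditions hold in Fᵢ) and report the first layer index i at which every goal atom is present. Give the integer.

F0 = init (5 atoms)
F1 = F0 ∪ {at(c,c), at(e,e), on(e), on(f)}  (9 atoms)
goal ⊆ F1  ⇒  h_max = 1

1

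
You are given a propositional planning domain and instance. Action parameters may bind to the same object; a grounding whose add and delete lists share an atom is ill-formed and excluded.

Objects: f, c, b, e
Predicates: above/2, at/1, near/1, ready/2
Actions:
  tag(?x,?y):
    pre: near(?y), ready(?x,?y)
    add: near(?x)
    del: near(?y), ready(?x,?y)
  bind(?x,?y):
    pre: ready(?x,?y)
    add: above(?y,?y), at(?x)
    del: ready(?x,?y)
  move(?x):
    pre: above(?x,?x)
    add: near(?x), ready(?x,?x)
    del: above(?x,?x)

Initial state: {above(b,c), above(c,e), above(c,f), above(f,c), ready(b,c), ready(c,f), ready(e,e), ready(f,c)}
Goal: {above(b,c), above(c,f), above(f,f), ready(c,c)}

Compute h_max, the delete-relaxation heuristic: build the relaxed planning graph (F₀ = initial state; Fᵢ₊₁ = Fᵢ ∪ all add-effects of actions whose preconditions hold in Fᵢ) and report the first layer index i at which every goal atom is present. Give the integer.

F0 = init (8 atoms)
F1 = F0 ∪ {above(c,c), above(e,e), above(f,f), at(b), at(c), at(e), at(f)}  (15 atoms)
F2 = F1 ∪ {near(c), near(e), near(f), ready(c,c), ready(f,f)}  (20 atoms)
goal ⊆ F2  ⇒  h_max = 2

2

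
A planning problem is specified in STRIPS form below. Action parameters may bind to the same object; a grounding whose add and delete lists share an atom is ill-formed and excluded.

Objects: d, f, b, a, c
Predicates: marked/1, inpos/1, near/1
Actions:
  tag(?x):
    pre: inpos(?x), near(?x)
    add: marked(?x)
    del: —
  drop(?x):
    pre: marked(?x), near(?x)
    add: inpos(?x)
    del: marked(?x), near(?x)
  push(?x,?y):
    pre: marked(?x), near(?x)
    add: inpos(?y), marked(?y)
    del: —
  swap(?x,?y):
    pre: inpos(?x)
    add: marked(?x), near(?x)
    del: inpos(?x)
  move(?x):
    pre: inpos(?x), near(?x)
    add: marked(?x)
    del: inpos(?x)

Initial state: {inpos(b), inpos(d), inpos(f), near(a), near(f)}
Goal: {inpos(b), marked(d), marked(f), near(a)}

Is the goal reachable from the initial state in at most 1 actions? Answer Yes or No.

No

1. tag(f)  →  {inpos(b), inpos(d), inpos(f), marked(f), near(a), near(f)}
2. push(f,d)  →  {inpos(b), inpos(d), inpos(f), marked(d), marked(f), near(a), near(f)}
optimal plan length = 2; 2 > 1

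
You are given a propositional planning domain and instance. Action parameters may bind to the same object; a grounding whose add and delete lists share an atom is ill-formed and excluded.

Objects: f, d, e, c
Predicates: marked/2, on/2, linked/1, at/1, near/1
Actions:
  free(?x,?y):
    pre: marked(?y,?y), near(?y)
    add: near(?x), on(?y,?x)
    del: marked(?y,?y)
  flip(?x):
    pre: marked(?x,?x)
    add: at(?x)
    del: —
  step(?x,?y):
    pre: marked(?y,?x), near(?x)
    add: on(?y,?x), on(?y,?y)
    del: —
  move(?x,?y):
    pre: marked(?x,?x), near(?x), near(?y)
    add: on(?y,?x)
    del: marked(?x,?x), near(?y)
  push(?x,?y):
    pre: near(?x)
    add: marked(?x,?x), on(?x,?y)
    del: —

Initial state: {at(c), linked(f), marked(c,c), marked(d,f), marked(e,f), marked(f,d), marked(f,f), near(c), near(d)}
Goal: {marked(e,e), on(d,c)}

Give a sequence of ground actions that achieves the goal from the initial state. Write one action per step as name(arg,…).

free(e,c); push(d,c); push(e,f)

1. free(e,c)  →  {at(c), linked(f), marked(d,f), marked(e,f), marked(f,d), marked(f,f), near(c), near(d), near(e), on(c,e)}
2. push(d,c)  →  {at(c), linked(f), marked(d,d), marked(d,f), marked(e,f), marked(f,d), marked(f,f), near(c), near(d), near(e), on(c,e), on(d,c)}
3. push(e,f)  →  {at(c), linked(f), marked(d,d), marked(d,f), marked(e,e), marked(e,f), marked(f,d), marked(f,f), near(c), near(d), near(e), on(c,e), on(d,c), on(e,f)}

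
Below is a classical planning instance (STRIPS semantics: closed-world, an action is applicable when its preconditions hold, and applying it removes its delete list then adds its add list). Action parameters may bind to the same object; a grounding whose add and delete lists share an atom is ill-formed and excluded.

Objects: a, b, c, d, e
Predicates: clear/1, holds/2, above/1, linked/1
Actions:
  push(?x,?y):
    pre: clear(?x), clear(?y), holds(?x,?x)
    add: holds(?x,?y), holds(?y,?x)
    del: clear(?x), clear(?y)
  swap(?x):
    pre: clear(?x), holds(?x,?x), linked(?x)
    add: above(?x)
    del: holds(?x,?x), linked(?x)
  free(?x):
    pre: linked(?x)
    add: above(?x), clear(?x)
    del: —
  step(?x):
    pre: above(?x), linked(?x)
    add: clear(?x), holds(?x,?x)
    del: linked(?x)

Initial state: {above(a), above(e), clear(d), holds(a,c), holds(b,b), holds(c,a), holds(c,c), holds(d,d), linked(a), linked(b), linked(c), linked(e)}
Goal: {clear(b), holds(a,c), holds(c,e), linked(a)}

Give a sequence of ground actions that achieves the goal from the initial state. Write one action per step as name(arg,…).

1. free(b)  →  {above(a), above(b), above(e), clear(b), clear(d), holds(a,c), holds(b,b), holds(c,a), holds(c,c), holds(d,d), linked(a), linked(b), linked(c), linked(e)}
2. free(c)  →  {above(a), above(b), above(c), above(e), clear(b), clear(c), clear(d), holds(a,c), holds(b,b), holds(c,a), holds(c,c), holds(d,d), linked(a), linked(b), linked(c), linked(e)}
3. free(e)  →  {above(a), above(b), above(c), above(e), clear(b), clear(c), clear(d), clear(e), holds(a,c), holds(b,b), holds(c,a), holds(c,c), holds(d,d), linked(a), linked(b), linked(c), linked(e)}
4. push(c,e)  →  {above(a), above(b), above(c), above(e), clear(b), clear(d), holds(a,c), holds(b,b), holds(c,a), holds(c,c), holds(c,e), holds(d,d), holds(e,c), linked(a), linked(b), linked(c), linked(e)}

free(b); free(c); free(e); push(c,e)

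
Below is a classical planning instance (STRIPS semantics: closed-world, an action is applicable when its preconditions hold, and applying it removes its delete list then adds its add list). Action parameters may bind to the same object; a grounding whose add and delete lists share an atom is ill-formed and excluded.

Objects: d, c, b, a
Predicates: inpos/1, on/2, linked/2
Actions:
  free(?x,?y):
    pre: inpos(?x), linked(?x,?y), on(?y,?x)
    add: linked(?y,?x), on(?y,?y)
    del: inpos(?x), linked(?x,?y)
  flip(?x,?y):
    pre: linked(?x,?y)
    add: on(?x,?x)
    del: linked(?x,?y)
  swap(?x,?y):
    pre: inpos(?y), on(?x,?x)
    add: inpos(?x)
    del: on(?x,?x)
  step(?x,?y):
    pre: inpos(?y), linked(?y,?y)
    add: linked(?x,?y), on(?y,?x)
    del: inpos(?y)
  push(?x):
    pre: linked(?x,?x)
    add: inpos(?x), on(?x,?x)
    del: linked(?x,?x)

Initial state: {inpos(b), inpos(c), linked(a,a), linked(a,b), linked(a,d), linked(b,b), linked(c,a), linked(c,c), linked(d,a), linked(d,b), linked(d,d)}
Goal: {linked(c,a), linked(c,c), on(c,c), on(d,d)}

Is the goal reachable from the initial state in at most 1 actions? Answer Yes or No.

1. flip(d,d)  →  {inpos(b), inpos(c), linked(a,a), linked(a,b), linked(a,d), linked(b,b), linked(c,a), linked(c,c), linked(d,a), linked(d,b), on(d,d)}
2. step(c,c)  →  {inpos(b), linked(a,a), linked(a,b), linked(a,d), linked(b,b), linked(c,a), linked(c,c), linked(d,a), linked(d,b), on(c,c), on(d,d)}
optimal plan length = 2; 2 > 1

No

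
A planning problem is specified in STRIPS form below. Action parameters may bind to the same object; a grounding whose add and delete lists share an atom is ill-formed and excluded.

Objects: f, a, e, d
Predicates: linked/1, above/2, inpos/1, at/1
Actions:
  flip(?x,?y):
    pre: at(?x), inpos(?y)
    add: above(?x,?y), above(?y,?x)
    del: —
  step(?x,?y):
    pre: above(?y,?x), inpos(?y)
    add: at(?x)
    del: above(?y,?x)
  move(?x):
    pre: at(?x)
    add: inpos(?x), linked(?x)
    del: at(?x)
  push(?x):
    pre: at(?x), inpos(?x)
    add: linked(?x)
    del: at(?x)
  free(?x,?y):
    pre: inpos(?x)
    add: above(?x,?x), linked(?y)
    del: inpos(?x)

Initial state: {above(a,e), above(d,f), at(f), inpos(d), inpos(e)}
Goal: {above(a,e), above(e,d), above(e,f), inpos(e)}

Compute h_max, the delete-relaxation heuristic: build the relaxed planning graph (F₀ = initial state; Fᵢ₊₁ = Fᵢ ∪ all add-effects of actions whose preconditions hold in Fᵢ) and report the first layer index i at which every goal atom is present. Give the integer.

F0 = init (5 atoms)
F1 = F0 ∪ {above(d,d), above(e,e), above(e,f), above(f,d), above(f,e), inpos(f), linked(a), linked(d), linked(e), linked(f)}  (15 atoms)
F2 = F1 ∪ {above(f,f), at(d), at(e)}  (18 atoms)
F3 = F2 ∪ {above(d,e), above(e,d)}  (20 atoms)
goal ⊆ F3  ⇒  h_max = 3

3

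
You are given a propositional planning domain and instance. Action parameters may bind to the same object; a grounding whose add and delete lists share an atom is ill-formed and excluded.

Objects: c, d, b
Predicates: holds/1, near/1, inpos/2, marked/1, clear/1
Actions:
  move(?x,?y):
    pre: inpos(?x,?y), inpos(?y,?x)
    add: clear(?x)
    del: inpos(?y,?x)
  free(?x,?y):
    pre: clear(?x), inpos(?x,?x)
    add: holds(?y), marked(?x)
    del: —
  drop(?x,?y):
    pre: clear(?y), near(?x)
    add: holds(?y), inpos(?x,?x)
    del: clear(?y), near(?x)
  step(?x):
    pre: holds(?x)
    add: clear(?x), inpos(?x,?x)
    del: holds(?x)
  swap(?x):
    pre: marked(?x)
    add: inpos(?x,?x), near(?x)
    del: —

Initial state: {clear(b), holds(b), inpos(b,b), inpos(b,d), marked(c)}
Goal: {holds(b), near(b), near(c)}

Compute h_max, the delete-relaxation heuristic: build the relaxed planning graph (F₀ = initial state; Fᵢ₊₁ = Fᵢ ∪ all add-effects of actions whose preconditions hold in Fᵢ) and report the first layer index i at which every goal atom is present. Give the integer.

2

F0 = init (5 atoms)
F1 = F0 ∪ {holds(c), holds(d), inpos(c,c), marked(b), near(c)}  (10 atoms)
F2 = F1 ∪ {clear(c), clear(d), inpos(d,d), near(b)}  (14 atoms)
goal ⊆ F2  ⇒  h_max = 2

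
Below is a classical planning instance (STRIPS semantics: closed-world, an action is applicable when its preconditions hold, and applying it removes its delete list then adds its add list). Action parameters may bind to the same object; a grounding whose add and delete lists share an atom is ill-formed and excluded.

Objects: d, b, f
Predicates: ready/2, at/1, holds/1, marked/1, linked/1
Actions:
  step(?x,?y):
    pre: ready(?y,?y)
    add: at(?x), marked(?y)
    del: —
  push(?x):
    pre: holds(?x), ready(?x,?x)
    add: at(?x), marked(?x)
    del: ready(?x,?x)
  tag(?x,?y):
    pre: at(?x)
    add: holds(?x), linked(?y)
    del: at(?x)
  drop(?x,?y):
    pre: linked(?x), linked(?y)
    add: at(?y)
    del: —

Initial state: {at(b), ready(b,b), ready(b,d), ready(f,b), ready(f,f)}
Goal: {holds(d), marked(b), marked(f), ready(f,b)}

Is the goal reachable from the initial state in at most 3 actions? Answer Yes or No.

1. step(d,b)  →  {at(b), at(d), marked(b), ready(b,b), ready(b,d), ready(f,b), ready(f,f)}
2. step(d,f)  →  {at(b), at(d), marked(b), marked(f), ready(b,b), ready(b,d), ready(f,b), ready(f,f)}
3. tag(d,d)  →  {at(b), holds(d), linked(d), marked(b), marked(f), ready(b,b), ready(b,d), ready(f,b), ready(f,f)}
optimal plan length = 3; 3 ≤ 3

Yes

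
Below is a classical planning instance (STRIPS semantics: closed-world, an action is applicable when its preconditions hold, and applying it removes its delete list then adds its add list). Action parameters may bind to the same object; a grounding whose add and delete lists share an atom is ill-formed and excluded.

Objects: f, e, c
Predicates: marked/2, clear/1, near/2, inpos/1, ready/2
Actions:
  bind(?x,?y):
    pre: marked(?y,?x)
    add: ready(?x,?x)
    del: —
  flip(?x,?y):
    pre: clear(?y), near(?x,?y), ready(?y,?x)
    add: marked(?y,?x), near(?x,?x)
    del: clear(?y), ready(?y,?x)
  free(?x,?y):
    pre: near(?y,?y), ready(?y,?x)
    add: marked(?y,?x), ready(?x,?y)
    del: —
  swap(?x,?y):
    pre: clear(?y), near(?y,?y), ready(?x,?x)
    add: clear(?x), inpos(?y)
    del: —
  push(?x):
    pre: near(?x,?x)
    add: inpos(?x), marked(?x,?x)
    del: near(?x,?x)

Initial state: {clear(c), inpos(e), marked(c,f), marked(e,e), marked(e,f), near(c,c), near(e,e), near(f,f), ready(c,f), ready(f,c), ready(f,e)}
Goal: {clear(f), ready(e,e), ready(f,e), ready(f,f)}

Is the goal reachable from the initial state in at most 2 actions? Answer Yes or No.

1. bind(f,e)  →  {clear(c), inpos(e), marked(c,f), marked(e,e), marked(e,f), near(c,c), near(e,e), near(f,f), ready(c,f), ready(f,c), ready(f,e), ready(f,f)}
2. bind(e,e)  →  {clear(c), inpos(e), marked(c,f), marked(e,e), marked(e,f), near(c,c), near(e,e), near(f,f), ready(c,f), ready(e,e), ready(f,c), ready(f,e), ready(f,f)}
3. swap(f,c)  →  {clear(c), clear(f), inpos(c), inpos(e), marked(c,f), marked(e,e), marked(e,f), near(c,c), near(e,e), near(f,f), ready(c,f), ready(e,e), ready(f,c), ready(f,e), ready(f,f)}
optimal plan length = 3; 3 > 2

No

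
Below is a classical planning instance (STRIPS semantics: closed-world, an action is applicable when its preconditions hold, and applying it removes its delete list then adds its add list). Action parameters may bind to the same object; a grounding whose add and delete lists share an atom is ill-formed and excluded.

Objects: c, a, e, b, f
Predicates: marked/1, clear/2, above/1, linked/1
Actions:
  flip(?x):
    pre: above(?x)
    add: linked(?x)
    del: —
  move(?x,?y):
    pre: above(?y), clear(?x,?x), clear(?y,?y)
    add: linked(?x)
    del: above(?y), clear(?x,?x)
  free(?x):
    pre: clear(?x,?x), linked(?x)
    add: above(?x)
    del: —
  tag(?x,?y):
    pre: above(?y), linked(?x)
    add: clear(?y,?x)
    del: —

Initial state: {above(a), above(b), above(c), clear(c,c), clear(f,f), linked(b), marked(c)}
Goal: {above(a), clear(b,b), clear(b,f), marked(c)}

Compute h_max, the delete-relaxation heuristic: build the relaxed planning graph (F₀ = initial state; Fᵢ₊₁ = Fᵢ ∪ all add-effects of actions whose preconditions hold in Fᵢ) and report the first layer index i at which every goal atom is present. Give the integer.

2

F0 = init (7 atoms)
F1 = F0 ∪ {clear(a,b), clear(b,b), clear(c,b), linked(a), linked(c), linked(f)}  (13 atoms)
F2 = F1 ∪ {above(f), clear(a,a), clear(a,c), clear(a,f), clear(b,a), clear(b,c), clear(b,f), clear(c,a), clear(c,f)}  (22 atoms)
goal ⊆ F2  ⇒  h_max = 2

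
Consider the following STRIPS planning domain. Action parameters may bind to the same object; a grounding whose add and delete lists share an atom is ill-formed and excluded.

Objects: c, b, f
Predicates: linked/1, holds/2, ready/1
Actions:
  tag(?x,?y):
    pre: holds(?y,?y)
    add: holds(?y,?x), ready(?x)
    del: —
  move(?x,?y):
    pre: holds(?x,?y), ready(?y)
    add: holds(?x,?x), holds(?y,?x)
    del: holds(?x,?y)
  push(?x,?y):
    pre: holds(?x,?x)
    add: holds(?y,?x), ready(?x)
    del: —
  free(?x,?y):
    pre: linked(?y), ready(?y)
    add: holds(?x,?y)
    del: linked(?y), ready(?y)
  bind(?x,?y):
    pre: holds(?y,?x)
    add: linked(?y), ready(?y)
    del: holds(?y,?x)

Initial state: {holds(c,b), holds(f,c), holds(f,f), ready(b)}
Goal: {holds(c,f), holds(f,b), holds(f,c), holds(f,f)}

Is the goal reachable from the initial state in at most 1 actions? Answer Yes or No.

1. tag(b,f)  →  {holds(c,b), holds(f,b), holds(f,c), holds(f,f), ready(b)}
2. push(f,c)  →  {holds(c,b), holds(c,f), holds(f,b), holds(f,c), holds(f,f), ready(b), ready(f)}
optimal plan length = 2; 2 > 1

No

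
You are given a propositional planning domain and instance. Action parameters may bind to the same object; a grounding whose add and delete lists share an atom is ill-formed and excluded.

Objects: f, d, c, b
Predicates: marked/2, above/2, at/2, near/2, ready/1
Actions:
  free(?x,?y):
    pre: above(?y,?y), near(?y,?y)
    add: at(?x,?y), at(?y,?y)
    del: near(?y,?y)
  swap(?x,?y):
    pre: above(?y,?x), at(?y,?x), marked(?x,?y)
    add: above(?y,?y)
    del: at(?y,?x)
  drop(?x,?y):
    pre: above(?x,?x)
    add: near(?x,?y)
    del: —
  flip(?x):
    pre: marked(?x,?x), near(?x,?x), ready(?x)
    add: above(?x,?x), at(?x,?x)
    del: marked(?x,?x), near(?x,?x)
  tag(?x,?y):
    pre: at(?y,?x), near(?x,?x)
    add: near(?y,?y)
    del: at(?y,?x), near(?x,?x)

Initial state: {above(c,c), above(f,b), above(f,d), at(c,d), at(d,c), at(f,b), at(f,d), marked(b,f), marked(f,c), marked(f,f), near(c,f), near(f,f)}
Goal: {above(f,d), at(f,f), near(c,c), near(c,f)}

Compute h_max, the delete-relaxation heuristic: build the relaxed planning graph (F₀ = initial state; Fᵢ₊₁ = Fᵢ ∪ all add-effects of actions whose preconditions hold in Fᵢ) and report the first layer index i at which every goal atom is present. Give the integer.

F0 = init (12 atoms)
F1 = F0 ∪ {above(f,f), near(c,b), near(c,c), near(c,d)}  (16 atoms)
F2 = F1 ∪ {at(b,c), at(b,f), at(c,c), at(c,f), at(d,f), at(f,c), at(f,f), near(d,d), near(f,b), near(f,c), near(f,d)}  (27 atoms)
goal ⊆ F2  ⇒  h_max = 2

2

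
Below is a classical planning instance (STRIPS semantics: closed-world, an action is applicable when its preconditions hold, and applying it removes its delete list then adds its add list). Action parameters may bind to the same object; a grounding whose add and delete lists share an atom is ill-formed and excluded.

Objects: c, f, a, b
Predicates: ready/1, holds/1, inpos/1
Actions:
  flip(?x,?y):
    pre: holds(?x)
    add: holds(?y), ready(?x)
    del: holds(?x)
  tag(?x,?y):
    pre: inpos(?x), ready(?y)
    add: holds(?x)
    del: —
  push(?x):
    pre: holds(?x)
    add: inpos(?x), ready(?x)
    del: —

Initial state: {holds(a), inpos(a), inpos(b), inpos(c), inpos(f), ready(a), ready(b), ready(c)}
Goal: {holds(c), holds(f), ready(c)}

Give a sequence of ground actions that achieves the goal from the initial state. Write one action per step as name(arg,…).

flip(a,c); tag(f,c)

1. flip(a,c)  →  {holds(c), inpos(a), inpos(b), inpos(c), inpos(f), ready(a), ready(b), ready(c)}
2. tag(f,c)  →  {holds(c), holds(f), inpos(a), inpos(b), inpos(c), inpos(f), ready(a), ready(b), ready(c)}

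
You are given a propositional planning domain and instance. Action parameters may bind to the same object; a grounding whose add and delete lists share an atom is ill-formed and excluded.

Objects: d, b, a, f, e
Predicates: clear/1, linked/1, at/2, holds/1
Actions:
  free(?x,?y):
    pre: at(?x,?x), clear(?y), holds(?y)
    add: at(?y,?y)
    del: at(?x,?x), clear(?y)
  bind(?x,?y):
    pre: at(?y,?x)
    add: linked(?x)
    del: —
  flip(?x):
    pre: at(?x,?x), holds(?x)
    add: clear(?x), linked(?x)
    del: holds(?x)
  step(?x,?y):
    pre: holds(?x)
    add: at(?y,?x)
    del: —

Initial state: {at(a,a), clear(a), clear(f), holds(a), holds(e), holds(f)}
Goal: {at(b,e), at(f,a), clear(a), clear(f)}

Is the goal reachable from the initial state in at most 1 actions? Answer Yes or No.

No

1. step(a,f)  →  {at(a,a), at(f,a), clear(a), clear(f), holds(a), holds(e), holds(f)}
2. step(e,b)  →  {at(a,a), at(b,e), at(f,a), clear(a), clear(f), holds(a), holds(e), holds(f)}
optimal plan length = 2; 2 > 1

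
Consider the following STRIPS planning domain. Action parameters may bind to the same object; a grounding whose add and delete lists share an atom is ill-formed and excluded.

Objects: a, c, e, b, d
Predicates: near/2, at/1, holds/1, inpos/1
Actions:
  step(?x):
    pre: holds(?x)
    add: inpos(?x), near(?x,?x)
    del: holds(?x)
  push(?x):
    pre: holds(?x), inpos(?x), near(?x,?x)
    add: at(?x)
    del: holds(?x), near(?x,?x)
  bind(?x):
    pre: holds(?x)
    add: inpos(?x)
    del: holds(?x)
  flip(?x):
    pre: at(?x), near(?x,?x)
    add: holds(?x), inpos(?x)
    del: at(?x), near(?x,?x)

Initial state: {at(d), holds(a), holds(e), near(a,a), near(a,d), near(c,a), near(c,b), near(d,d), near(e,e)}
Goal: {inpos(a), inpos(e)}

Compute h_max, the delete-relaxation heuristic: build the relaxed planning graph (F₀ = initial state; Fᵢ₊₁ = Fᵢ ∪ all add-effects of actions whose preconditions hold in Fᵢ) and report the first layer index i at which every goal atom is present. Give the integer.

1

F0 = init (9 atoms)
F1 = F0 ∪ {holds(d), inpos(a), inpos(d), inpos(e)}  (13 atoms)
goal ⊆ F1  ⇒  h_max = 1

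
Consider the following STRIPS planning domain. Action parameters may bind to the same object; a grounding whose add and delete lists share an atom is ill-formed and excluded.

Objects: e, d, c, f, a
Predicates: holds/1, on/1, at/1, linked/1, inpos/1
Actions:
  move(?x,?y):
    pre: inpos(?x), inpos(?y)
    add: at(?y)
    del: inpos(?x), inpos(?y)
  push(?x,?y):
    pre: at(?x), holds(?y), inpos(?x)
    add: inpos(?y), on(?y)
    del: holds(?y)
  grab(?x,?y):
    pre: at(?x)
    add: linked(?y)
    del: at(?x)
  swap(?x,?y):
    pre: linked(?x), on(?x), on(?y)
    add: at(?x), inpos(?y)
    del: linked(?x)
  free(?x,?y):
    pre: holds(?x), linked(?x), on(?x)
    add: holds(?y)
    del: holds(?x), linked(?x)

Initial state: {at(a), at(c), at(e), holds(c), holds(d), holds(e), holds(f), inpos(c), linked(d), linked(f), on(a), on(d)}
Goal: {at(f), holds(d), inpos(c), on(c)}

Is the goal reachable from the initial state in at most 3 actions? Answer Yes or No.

Yes

1. push(c,c)  →  {at(a), at(c), at(e), holds(d), holds(e), holds(f), inpos(c), linked(d), linked(f), on(a), on(c), on(d)}
2. push(c,f)  →  {at(a), at(c), at(e), holds(d), holds(e), inpos(c), inpos(f), linked(d), linked(f), on(a), on(c), on(d), on(f)}
3. move(f,f)  →  {at(a), at(c), at(e), at(f), holds(d), holds(e), inpos(c), linked(d), linked(f), on(a), on(c), on(d), on(f)}
optimal plan length = 3; 3 ≤ 3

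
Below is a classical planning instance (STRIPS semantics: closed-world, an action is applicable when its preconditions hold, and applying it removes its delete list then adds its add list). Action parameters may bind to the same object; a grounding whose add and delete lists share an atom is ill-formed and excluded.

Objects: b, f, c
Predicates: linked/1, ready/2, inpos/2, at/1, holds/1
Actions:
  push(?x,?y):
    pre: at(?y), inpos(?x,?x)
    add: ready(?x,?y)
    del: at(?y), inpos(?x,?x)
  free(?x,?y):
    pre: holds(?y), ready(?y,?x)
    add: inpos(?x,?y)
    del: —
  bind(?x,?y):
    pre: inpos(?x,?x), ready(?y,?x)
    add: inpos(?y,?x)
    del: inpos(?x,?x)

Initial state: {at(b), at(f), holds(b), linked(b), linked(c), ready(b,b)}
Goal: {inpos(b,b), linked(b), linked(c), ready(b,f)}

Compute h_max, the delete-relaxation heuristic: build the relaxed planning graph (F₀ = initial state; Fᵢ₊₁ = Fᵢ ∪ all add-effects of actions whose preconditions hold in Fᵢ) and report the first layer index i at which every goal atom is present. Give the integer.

F0 = init (6 atoms)
F1 = F0 ∪ {inpos(b,b)}  (7 atoms)
F2 = F1 ∪ {ready(b,f)}  (8 atoms)
goal ⊆ F2  ⇒  h_max = 2

2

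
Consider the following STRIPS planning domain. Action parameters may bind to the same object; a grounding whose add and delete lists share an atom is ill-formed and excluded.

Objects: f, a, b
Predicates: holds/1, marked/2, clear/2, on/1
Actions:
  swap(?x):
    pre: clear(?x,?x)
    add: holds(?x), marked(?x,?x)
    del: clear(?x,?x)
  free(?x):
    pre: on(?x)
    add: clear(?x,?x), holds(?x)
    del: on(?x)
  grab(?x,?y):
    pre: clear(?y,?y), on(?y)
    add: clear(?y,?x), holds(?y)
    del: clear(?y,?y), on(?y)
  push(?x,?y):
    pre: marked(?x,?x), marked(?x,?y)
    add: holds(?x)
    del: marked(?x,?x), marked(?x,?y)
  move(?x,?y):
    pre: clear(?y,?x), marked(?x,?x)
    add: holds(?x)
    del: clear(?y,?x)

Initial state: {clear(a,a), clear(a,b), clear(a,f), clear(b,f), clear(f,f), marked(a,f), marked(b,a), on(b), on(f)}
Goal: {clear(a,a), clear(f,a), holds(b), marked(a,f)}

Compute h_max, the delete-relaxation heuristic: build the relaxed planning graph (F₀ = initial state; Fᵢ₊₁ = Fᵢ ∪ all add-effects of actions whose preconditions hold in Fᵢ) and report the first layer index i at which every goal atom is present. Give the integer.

F0 = init (9 atoms)
F1 = F0 ∪ {clear(b,b), clear(f,a), clear(f,b), holds(a), holds(b), holds(f), marked(a,a), marked(f,f)}  (17 atoms)
goal ⊆ F1  ⇒  h_max = 1

1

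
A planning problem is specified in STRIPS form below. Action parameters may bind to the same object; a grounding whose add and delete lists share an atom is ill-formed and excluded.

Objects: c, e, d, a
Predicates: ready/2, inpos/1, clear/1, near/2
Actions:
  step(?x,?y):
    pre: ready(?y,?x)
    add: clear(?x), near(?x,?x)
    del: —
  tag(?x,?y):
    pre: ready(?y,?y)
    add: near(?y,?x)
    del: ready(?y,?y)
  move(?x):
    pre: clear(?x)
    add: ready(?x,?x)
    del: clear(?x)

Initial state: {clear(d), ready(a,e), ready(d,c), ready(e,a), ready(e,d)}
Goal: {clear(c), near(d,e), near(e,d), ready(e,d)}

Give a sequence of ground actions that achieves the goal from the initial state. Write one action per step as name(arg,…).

step(c,d); step(e,a); move(e); tag(d,e); move(d); tag(e,d)

1. step(c,d)  →  {clear(c), clear(d), near(c,c), ready(a,e), ready(d,c), ready(e,a), ready(e,d)}
2. step(e,a)  →  {clear(c), clear(d), clear(e), near(c,c), near(e,e), ready(a,e), ready(d,c), ready(e,a), ready(e,d)}
3. move(e)  →  {clear(c), clear(d), near(c,c), near(e,e), ready(a,e), ready(d,c), ready(e,a), ready(e,d), ready(e,e)}
4. tag(d,e)  →  {clear(c), clear(d), near(c,c), near(e,d), near(e,e), ready(a,e), ready(d,c), ready(e,a), ready(e,d)}
5. move(d)  →  {clear(c), near(c,c), near(e,d), near(e,e), ready(a,e), ready(d,c), ready(d,d), ready(e,a), ready(e,d)}
6. tag(e,d)  →  {clear(c), near(c,c), near(d,e), near(e,d), near(e,e), ready(a,e), ready(d,c), ready(e,a), ready(e,d)}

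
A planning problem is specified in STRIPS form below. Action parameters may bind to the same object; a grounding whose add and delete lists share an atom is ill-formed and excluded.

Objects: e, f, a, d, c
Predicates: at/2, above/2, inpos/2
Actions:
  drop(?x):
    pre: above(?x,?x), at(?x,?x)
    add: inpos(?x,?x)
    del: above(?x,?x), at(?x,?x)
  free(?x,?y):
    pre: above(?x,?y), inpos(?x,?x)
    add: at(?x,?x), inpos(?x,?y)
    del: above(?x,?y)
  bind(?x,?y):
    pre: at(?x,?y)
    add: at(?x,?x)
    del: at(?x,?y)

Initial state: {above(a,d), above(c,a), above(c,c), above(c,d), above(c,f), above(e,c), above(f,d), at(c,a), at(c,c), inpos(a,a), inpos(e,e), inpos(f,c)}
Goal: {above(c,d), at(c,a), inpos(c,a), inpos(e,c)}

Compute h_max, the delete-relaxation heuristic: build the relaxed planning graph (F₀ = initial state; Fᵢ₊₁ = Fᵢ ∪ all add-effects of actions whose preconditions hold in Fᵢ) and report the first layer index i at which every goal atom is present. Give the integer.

2

F0 = init (12 atoms)
F1 = F0 ∪ {at(a,a), at(e,e), inpos(a,d), inpos(c,c), inpos(e,c)}  (17 atoms)
F2 = F1 ∪ {inpos(c,a), inpos(c,d), inpos(c,f)}  (20 atoms)
goal ⊆ F2  ⇒  h_max = 2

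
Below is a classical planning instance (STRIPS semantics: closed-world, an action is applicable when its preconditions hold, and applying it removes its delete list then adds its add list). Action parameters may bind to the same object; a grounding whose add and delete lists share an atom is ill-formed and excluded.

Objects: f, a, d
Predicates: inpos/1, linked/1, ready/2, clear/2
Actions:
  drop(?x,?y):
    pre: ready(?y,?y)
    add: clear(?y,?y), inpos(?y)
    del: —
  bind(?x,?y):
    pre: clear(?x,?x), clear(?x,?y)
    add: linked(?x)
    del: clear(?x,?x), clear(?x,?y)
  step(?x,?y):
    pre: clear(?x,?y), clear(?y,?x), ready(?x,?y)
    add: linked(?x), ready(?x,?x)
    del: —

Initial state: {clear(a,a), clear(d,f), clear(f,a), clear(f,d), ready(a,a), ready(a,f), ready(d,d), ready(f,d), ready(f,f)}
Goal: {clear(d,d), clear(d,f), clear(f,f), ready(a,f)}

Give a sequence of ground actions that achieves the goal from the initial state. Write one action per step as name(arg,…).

1. drop(f,f)  →  {clear(a,a), clear(d,f), clear(f,a), clear(f,d), clear(f,f), inpos(f), ready(a,a), ready(a,f), ready(d,d), ready(f,d), ready(f,f)}
2. drop(f,d)  →  {clear(a,a), clear(d,d), clear(d,f), clear(f,a), clear(f,d), clear(f,f), inpos(d), inpos(f), ready(a,a), ready(a,f), ready(d,d), ready(f,d), ready(f,f)}

drop(f,f); drop(f,d)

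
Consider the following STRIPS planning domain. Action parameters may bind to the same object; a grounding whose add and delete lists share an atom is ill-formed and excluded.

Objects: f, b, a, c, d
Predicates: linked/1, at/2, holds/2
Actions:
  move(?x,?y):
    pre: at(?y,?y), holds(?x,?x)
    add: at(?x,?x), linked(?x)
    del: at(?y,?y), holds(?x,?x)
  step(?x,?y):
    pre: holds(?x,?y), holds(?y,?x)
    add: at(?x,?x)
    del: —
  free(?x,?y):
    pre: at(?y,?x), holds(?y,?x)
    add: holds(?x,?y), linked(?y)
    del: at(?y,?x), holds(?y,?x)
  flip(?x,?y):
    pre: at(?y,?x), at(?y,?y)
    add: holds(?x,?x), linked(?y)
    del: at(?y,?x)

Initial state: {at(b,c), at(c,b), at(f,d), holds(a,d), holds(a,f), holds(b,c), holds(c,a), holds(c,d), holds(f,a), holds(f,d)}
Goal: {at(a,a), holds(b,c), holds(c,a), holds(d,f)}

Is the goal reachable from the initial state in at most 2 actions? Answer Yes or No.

Yes

1. step(a,f)  →  {at(a,a), at(b,c), at(c,b), at(f,d), holds(a,d), holds(a,f), holds(b,c), holds(c,a), holds(c,d), holds(f,a), holds(f,d)}
2. free(d,f)  →  {at(a,a), at(b,c), at(c,b), holds(a,d), holds(a,f), holds(b,c), holds(c,a), holds(c,d), holds(d,f), holds(f,a), linked(f)}
optimal plan length = 2; 2 ≤ 2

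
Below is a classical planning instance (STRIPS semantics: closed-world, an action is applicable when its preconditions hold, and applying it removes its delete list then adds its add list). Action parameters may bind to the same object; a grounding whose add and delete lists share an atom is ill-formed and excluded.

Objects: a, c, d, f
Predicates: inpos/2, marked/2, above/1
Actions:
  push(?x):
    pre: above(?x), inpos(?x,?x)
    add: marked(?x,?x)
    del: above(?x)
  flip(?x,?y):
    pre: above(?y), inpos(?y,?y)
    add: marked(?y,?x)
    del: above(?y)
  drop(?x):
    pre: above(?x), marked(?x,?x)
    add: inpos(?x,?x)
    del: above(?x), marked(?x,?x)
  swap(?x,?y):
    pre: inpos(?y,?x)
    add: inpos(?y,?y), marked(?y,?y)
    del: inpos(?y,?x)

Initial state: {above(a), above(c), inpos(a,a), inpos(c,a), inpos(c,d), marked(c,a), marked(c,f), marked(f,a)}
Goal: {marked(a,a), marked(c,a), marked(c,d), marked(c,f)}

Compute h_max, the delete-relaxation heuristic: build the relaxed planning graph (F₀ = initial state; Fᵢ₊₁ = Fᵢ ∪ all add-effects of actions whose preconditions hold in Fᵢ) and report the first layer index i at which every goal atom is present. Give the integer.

F0 = init (8 atoms)
F1 = F0 ∪ {inpos(c,c), marked(a,a), marked(a,c), marked(a,d), marked(a,f), marked(c,c)}  (14 atoms)
F2 = F1 ∪ {marked(c,d)}  (15 atoms)
goal ⊆ F2  ⇒  h_max = 2

2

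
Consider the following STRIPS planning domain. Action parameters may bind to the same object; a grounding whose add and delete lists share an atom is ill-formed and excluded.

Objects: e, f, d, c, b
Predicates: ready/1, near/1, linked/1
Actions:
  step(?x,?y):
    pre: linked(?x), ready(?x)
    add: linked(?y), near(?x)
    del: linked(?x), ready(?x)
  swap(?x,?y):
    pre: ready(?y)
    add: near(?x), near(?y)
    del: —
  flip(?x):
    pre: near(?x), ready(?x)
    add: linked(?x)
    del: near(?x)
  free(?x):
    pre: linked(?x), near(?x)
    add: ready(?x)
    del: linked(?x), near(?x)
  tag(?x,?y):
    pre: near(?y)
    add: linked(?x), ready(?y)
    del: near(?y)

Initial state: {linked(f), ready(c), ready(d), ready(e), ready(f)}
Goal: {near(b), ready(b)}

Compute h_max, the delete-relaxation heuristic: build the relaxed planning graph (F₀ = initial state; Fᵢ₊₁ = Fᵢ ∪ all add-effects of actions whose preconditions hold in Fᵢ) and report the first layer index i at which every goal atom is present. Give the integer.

F0 = init (5 atoms)
F1 = F0 ∪ {linked(b), linked(c), linked(d), linked(e), near(b), near(c), near(d), near(e), near(f)}  (14 atoms)
F2 = F1 ∪ {ready(b)}  (15 atoms)
goal ⊆ F2  ⇒  h_max = 2

2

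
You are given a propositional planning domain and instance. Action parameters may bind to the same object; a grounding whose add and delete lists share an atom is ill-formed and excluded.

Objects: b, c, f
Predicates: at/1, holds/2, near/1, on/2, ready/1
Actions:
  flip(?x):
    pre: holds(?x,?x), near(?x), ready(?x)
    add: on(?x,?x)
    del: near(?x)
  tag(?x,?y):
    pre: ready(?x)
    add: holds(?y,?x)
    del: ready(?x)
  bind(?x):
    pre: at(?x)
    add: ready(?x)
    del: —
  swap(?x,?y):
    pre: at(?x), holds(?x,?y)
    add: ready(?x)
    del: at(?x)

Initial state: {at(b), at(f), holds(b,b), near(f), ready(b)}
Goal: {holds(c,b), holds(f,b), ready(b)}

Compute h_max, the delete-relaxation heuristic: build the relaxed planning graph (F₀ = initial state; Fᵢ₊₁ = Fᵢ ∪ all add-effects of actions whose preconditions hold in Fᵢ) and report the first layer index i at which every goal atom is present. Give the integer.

1

F0 = init (5 atoms)
F1 = F0 ∪ {holds(c,b), holds(f,b), ready(f)}  (8 atoms)
goal ⊆ F1  ⇒  h_max = 1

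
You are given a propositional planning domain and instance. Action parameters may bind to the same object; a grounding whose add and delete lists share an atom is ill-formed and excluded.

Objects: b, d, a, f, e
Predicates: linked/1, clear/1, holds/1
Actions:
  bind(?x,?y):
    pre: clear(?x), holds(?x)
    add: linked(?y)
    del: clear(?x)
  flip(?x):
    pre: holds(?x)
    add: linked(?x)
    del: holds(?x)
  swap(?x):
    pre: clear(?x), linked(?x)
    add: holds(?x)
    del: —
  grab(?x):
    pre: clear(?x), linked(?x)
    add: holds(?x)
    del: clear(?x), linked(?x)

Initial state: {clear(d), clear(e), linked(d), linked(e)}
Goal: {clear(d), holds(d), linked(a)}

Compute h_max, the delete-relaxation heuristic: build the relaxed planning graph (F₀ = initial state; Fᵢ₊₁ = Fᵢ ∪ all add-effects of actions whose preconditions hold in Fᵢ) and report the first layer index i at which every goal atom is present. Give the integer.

F0 = init (4 atoms)
F1 = F0 ∪ {holds(d), holds(e)}  (6 atoms)
F2 = F1 ∪ {linked(a), linked(b), linked(f)}  (9 atoms)
goal ⊆ F2  ⇒  h_max = 2

2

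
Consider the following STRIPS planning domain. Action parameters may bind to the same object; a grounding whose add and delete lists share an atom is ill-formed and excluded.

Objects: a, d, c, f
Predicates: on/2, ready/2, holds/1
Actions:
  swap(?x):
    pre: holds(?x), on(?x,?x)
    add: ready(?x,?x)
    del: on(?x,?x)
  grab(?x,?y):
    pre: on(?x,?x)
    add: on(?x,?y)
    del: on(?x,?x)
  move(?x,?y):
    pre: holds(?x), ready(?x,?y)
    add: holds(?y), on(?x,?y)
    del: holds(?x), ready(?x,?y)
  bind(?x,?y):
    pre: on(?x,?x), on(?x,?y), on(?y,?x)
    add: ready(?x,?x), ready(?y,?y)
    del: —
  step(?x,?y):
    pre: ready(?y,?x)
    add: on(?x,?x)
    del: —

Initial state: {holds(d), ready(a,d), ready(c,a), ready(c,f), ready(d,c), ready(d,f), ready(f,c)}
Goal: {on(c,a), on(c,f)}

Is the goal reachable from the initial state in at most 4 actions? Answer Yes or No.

Yes

1. move(d,c)  →  {holds(c), on(d,c), ready(a,d), ready(c,a), ready(c,f), ready(d,f), ready(f,c)}
2. move(c,a)  →  {holds(a), on(c,a), on(d,c), ready(a,d), ready(c,f), ready(d,f), ready(f,c)}
3. step(c,f)  →  {holds(a), on(c,a), on(c,c), on(d,c), ready(a,d), ready(c,f), ready(d,f), ready(f,c)}
4. grab(c,f)  →  {holds(a), on(c,a), on(c,f), on(d,c), ready(a,d), ready(c,f), ready(d,f), ready(f,c)}
optimal plan length = 4; 4 ≤ 4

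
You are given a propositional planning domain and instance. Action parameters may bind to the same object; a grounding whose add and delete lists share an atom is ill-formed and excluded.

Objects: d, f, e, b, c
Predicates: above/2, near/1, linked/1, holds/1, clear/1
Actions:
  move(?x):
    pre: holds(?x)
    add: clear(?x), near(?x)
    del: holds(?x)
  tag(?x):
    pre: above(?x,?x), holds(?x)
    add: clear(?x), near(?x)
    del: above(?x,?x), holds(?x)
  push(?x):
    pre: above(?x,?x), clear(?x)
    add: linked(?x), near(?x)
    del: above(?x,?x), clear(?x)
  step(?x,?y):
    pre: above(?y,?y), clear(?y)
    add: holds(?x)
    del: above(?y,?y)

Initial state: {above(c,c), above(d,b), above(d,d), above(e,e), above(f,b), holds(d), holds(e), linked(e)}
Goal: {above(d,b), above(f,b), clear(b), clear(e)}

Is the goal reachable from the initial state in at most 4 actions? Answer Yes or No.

1. move(e)  →  {above(c,c), above(d,b), above(d,d), above(e,e), above(f,b), clear(e), holds(d), linked(e), near(e)}
2. step(b,e)  →  {above(c,c), above(d,b), above(d,d), above(f,b), clear(e), holds(b), holds(d), linked(e), near(e)}
3. move(b)  →  {above(c,c), above(d,b), above(d,d), above(f,b), clear(b), clear(e), holds(d), linked(e), near(b), near(e)}
optimal plan length = 3; 3 ≤ 4

Yes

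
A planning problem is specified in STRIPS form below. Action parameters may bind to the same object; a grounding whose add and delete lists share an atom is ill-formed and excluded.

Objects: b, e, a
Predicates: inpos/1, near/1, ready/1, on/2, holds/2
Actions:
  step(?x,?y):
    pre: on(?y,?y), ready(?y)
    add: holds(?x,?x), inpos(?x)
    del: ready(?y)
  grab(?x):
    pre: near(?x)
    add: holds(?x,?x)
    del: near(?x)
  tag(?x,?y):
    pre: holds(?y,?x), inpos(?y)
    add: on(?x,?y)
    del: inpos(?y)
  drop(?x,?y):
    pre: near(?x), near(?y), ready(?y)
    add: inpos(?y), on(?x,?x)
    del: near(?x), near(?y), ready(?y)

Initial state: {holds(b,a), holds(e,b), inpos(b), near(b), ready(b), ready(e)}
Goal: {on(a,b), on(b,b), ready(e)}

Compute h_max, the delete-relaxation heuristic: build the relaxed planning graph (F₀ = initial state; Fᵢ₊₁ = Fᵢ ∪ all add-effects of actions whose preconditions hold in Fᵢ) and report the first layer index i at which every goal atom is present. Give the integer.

F0 = init (6 atoms)
F1 = F0 ∪ {holds(b,b), on(a,b), on(b,b)}  (9 atoms)
goal ⊆ F1  ⇒  h_max = 1

1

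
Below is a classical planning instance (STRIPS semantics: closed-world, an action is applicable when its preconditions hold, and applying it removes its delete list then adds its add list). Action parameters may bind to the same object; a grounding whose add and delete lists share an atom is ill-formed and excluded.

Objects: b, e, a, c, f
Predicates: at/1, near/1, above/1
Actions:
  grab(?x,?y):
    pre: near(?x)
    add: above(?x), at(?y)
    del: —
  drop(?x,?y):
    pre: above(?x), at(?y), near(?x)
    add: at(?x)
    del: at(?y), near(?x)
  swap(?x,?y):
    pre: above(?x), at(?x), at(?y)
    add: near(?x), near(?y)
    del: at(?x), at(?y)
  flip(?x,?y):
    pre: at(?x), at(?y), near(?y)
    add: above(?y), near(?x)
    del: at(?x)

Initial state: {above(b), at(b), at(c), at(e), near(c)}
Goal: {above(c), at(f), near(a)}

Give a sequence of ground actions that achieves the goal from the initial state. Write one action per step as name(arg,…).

grab(c,a); grab(c,f); swap(b,a)

1. grab(c,a)  →  {above(b), above(c), at(a), at(b), at(c), at(e), near(c)}
2. grab(c,f)  →  {above(b), above(c), at(a), at(b), at(c), at(e), at(f), near(c)}
3. swap(b,a)  →  {above(b), above(c), at(c), at(e), at(f), near(a), near(b), near(c)}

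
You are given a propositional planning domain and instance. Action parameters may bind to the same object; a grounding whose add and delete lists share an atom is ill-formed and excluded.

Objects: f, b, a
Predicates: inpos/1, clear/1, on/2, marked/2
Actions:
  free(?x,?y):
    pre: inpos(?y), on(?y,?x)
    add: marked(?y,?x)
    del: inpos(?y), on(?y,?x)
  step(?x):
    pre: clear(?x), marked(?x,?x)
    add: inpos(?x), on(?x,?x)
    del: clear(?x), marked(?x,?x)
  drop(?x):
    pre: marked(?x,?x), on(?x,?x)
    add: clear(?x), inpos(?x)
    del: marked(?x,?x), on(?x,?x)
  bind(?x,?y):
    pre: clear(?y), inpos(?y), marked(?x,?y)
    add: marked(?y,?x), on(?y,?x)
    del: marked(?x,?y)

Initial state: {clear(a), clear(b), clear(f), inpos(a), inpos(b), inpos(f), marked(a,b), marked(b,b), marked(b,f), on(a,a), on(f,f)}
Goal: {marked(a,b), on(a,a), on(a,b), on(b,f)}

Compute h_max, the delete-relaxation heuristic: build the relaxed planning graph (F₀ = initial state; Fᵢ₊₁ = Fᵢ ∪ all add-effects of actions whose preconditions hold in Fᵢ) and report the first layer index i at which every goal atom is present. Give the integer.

F0 = init (11 atoms)
F1 = F0 ∪ {marked(a,a), marked(b,a), marked(f,b), marked(f,f), on(b,a), on(b,b), on(f,b)}  (18 atoms)
F2 = F1 ∪ {on(a,b), on(b,f)}  (20 atoms)
goal ⊆ F2  ⇒  h_max = 2

2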